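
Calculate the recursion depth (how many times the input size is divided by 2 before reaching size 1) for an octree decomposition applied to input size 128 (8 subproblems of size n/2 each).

For divide and conquer with division factor 2:

Problem sizes at each level:
Level 0: 128
Level 1: 64
Level 2: 32
Level 3: 16
Level 4: 8
Level 5: 4
Level 6: 2
Level 7: 1

The root is level 0 and the size-1 base case is level 7 (the tree spans levels 0 through 7, i.e. 8 levels counting the root), so the depth is the number of divisions: log_2(128) = 7

The recursion tree depth is log_2(128) = 7. At each level, the problem size is divided by 2, so it takes 7 divisions to reduce to a base case of size 1. The algorithm makes 8 recursive calls at each level.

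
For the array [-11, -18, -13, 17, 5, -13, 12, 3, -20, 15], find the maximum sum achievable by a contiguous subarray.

Using Kadane's algorithm on [-11, -18, -13, 17, 5, -13, 12, 3, -20, 15]:

Scanning through the array:
Position 1 (value -18): max_ending_here = -18, max_so_far = -11
Position 2 (value -13): max_ending_here = -13, max_so_far = -11
Position 3 (value 17): max_ending_here = 17, max_so_far = 17
Position 4 (value 5): max_ending_here = 22, max_so_far = 22
Position 5 (value -13): max_ending_here = 9, max_so_far = 22
Position 6 (value 12): max_ending_here = 21, max_so_far = 22
Position 7 (value 3): max_ending_here = 24, max_so_far = 24
Position 8 (value -20): max_ending_here = 4, max_so_far = 24
Position 9 (value 15): max_ending_here = 19, max_so_far = 24

Maximum subarray: [17, 5, -13, 12, 3]
Maximum sum: 24

The maximum subarray is [17, 5, -13, 12, 3] with sum 24. This subarray runs from index 3 to index 7.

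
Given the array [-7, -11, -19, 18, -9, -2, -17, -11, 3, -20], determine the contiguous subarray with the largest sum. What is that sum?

Using Kadane's algorithm on [-7, -11, -19, 18, -9, -2, -17, -11, 3, -20]:

Scanning through the array:
Position 1 (value -11): max_ending_here = -11, max_so_far = -7
Position 2 (value -19): max_ending_here = -19, max_so_far = -7
Position 3 (value 18): max_ending_here = 18, max_so_far = 18
Position 4 (value -9): max_ending_here = 9, max_so_far = 18
Position 5 (value -2): max_ending_here = 7, max_so_far = 18
Position 6 (value -17): max_ending_here = -10, max_so_far = 18
Position 7 (value -11): max_ending_here = -11, max_so_far = 18
Position 8 (value 3): max_ending_here = 3, max_so_far = 18
Position 9 (value -20): max_ending_here = -17, max_so_far = 18

Maximum subarray: [18]
Maximum sum: 18

The maximum subarray is [18] with sum 18. This subarray runs from index 3 to index 3.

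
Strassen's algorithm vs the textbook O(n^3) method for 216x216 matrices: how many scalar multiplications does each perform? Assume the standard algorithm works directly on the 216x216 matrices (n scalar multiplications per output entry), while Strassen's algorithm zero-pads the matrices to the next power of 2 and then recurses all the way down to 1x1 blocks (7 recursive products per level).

Matrix multiplication for 216x216 matrices:

Strassen's algorithm requires power-of-2 dimensions. Pad 216x216 to 256x256 (next power of 2).

Standard algorithm: 216^3 = 10077696 multiplications
Strassen's algorithm: 7^(log2(256)) = 7^8 = 5764801 multiplications
Savings: 10077696 - 5764801 = 4312895 multiplications

Standard: 10077696 multiplications (216^3). Strassen: 5764801 multiplications (7^8, after padding to 256x256). Strassen reduces 8 recursive multiplications to 7 at each level.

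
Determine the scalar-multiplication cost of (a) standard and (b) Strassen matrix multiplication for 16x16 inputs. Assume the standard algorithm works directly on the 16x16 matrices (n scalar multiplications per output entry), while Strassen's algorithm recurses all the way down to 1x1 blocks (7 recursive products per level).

Matrix multiplication for 16x16 matrices:

Standard algorithm: 16^3 = 4096 multiplications
Strassen's algorithm: 7^(log2(16)) = 7^4 = 2401 multiplications
Savings: 4096 - 2401 = 1695 multiplications

Standard: 4096 multiplications (16^3). Strassen: 2401 multiplications (7^4). Strassen reduces 8 recursive multiplications to 7 at each level.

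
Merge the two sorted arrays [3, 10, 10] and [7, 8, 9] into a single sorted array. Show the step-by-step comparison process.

Merging process:

Compare 3 vs 7: take 3 from left. Merged: [3]
Compare 10 vs 7: take 7 from right. Merged: [3, 7]
Compare 10 vs 8: take 8 from right. Merged: [3, 7, 8]
Compare 10 vs 9: take 9 from right. Merged: [3, 7, 8, 9]
Append remaining from left: [10, 10]. Merged: [3, 7, 8, 9, 10, 10]

Final merged array: [3, 7, 8, 9, 10, 10]
Total comparisons: 4

The merged array is [3, 7, 8, 9, 10, 10], requiring 4 comparisons. The merge step runs in O(n) time where n is the total number of elements.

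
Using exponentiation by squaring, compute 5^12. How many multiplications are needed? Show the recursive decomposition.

Computing 5^12 by squaring (build up from 5^1; each line after the first costs one multiplication):

5^1 = 5
5^2 = (5^1)^2 = 5^2 = 25
5^3 = 5 * 5^2 = 5 * 25 = 125
5^6 = (5^3)^2 = 125^2 = 15625
5^12 = (5^6)^2 = 15625^2 = 244140625

Result: 244140625
Multiplications needed: 4 (4 lines after 5^1)

5^12 = 244140625. Using exponentiation by squaring, this requires 4 multiplications. The key idea: if the exponent is even, square the half-power; if odd, multiply by the base once.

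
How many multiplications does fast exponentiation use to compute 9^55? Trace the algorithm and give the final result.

Computing 9^55 by squaring (build up from 9^1; each line after the first costs one multiplication):

9^1 = 9
9^2 = (9^1)^2 = 9^2 = 81
9^3 = 9 * 9^2 = 9 * 81 = 729
9^6 = (9^3)^2 = 729^2 = 531441
9^12 = (9^6)^2 = 531441^2 = 282429536481
9^13 = 9 * 9^12 = 9 * 282429536481 = 2541865828329
9^26 = (9^13)^2 = 2541865828329^2 = 6461081889226673298932241
9^27 = 9 * 9^26 = 9 * 6461081889226673298932241 = 58149737003040059690390169
9^54 = (9^27)^2 = 58149737003040059690390169^2 = 3381391913522726342930221472392241170198527451848561
9^55 = 9 * 9^54 = 9 * 3381391913522726342930221472392241170198527451848561 = 30432527221704537086371993251530170531786747066637049

Result: 30432527221704537086371993251530170531786747066637049
Multiplications needed: 9 (9 lines after 9^1)

9^55 = 30432527221704537086371993251530170531786747066637049. Using exponentiation by squaring, this requires 9 multiplications. The key idea: if the exponent is even, square the half-power; if odd, multiply by the base once.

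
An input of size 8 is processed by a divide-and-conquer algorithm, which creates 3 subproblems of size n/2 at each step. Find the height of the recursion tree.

For divide and conquer with division factor 2:

Problem sizes at each level:
Level 0: 8
Level 1: 4
Level 2: 2
Level 3: 1

The root is level 0 and the size-1 base case is level 3 (the tree spans levels 0 through 3, i.e. 4 levels counting the root), so the depth is the number of divisions: log_2(8) = 3

The recursion tree depth is log_2(8) = 3. At each level, the problem size is divided by 2, so it takes 3 divisions to reduce to a base case of size 1. The algorithm makes 3 recursive calls at each level.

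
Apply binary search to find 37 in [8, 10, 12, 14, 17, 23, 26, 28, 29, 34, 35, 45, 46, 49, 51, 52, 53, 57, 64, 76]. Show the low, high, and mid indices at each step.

Binary search for 37 in [8, 10, 12, 14, 17, 23, 26, 28, 29, 34, 35, 45, 46, 49, 51, 52, 53, 57, 64, 76]:

lo=0, hi=19, mid=9, arr[mid]=34 -> 34 < 37, search right half
lo=10, hi=19, mid=14, arr[mid]=51 -> 51 > 37, search left half
lo=10, hi=13, mid=11, arr[mid]=45 -> 45 > 37, search left half
lo=10, hi=10, mid=10, arr[mid]=35 -> 35 < 37, search right half
lo=11 > hi=10, target 37 not found

Binary search determines that 37 is not in the array after 4 comparisons. The search space was exhausted without finding the target.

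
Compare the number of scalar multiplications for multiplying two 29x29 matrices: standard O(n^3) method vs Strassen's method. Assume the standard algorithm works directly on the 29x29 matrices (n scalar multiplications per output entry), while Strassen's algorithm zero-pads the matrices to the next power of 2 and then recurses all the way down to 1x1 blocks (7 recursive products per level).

Matrix multiplication for 29x29 matrices:

Strassen's algorithm requires power-of-2 dimensions. Pad 29x29 to 32x32 (next power of 2).

Standard algorithm: 29^3 = 24389 multiplications
Strassen's algorithm: 7^(log2(32)) = 7^5 = 16807 multiplications
Savings: 24389 - 16807 = 7582 multiplications

Standard: 24389 multiplications (29^3). Strassen: 16807 multiplications (7^5, after padding to 32x32). Strassen reduces 8 recursive multiplications to 7 at each level.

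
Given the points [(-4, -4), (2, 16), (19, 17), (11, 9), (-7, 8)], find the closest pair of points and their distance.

Computing all pairwise distances among 5 points:

d((-4, -4), (2, 16)) = 20.8806
d((-4, -4), (19, 17)) = 31.1448
d((-4, -4), (11, 9)) = 19.8494
d((-4, -4), (-7, 8)) = 12.3693
d((2, 16), (19, 17)) = 17.0294
d((2, 16), (11, 9)) = 11.4018
d((2, 16), (-7, 8)) = 12.0416
d((19, 17), (11, 9)) = 11.3137 <-- minimum
d((19, 17), (-7, 8)) = 27.5136
d((11, 9), (-7, 8)) = 18.0278

Closest pair: (19, 17) and (11, 9) with distance 11.3137

The closest pair is (19, 17) and (11, 9) with Euclidean distance 11.3137. For 5 points, brute-force pairwise comparison is shown above. For large n, the divide-and-conquer algorithm (sort by x, recurse on halves, check the dividing strip) achieves O(n log n).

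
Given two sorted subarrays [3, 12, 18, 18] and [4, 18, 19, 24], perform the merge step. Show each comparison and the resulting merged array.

Merging process:

Compare 3 vs 4: take 3 from left. Merged: [3]
Compare 12 vs 4: take 4 from right. Merged: [3, 4]
Compare 12 vs 18: take 12 from left. Merged: [3, 4, 12]
Compare 18 vs 18: take 18 from left. Merged: [3, 4, 12, 18]
Compare 18 vs 18: take 18 from left. Merged: [3, 4, 12, 18, 18]
Append remaining from right: [18, 19, 24]. Merged: [3, 4, 12, 18, 18, 18, 19, 24]

Final merged array: [3, 4, 12, 18, 18, 18, 19, 24]
Total comparisons: 5

The merged array is [3, 4, 12, 18, 18, 18, 19, 24], requiring 5 comparisons. The merge step runs in O(n) time where n is the total number of elements.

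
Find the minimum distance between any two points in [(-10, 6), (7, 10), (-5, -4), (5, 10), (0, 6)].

Computing all pairwise distances among 5 points:

d((-10, 6), (7, 10)) = 17.4642
d((-10, 6), (-5, -4)) = 11.1803
d((-10, 6), (5, 10)) = 15.5242
d((-10, 6), (0, 6)) = 10.0
d((7, 10), (-5, -4)) = 18.4391
d((7, 10), (5, 10)) = 2.0 <-- minimum
d((7, 10), (0, 6)) = 8.0623
d((-5, -4), (5, 10)) = 17.2047
d((-5, -4), (0, 6)) = 11.1803
d((5, 10), (0, 6)) = 6.4031

Closest pair: (7, 10) and (5, 10) with distance 2.0

The closest pair is (7, 10) and (5, 10) with Euclidean distance 2.0. For 5 points, brute-force pairwise comparison is shown above. For large n, the divide-and-conquer algorithm (sort by x, recurse on halves, check the dividing strip) achieves O(n log n).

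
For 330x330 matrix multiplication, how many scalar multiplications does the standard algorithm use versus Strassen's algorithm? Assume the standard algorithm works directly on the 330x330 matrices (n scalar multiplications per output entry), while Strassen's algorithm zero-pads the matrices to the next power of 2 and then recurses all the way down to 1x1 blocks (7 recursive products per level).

Matrix multiplication for 330x330 matrices:

Strassen's algorithm requires power-of-2 dimensions. Pad 330x330 to 512x512 (next power of 2).

Standard algorithm: 330^3 = 35937000 multiplications
Strassen's algorithm: 7^(log2(512)) = 7^9 = 40353607 multiplications
Difference: 35937000 - 40353607 = -4416607 (Strassen uses MORE here due to padding overhead — for small or just-over-power-of-2 n, padding can outweigh the per-level savings)

Standard: 35937000 multiplications (330^3). Strassen: 40353607 multiplications (7^9, after padding to 512x512). Strassen reduces 8 recursive multiplications to 7 at each level.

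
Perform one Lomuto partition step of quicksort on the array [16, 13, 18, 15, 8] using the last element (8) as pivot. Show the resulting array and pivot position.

Lomuto partition with pivot = 8:

Initial array: [16, 13, 18, 15, 8]

arr[0]=16 > 8: no swap
arr[1]=13 > 8: no swap
arr[2]=18 > 8: no swap
arr[3]=15 > 8: no swap

Place pivot at position 0: [8, 13, 18, 15, 16]
Pivot position: 0

After partitioning with pivot 8, the array becomes [8, 13, 18, 15, 16]. The pivot is placed at index 0. All elements to the left of the pivot are <= 8, and all elements to the right are > 8.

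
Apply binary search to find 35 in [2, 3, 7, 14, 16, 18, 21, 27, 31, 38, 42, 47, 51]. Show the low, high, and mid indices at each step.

Binary search for 35 in [2, 3, 7, 14, 16, 18, 21, 27, 31, 38, 42, 47, 51]:

lo=0, hi=12, mid=6, arr[mid]=21 -> 21 < 35, search right half
lo=7, hi=12, mid=9, arr[mid]=38 -> 38 > 35, search left half
lo=7, hi=8, mid=7, arr[mid]=27 -> 27 < 35, search right half
lo=8, hi=8, mid=8, arr[mid]=31 -> 31 < 35, search right half
lo=9 > hi=8, target 35 not found

Binary search determines that 35 is not in the array after 4 comparisons. The search space was exhausted without finding the target.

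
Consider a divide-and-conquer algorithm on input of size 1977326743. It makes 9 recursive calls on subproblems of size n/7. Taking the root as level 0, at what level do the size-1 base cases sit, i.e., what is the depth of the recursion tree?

For divide and conquer with division factor 7:

Problem sizes at each level:
Level 0: 1977326743
Level 1: 282475249
Level 2: 40353607
Level 3: 5764801
Level 4: 823543
Level 5: 117649
Level 6: 16807
Level 7: 2401
Level 8: 343
Level 9: 49
Level 10: 7
Level 11: 1

The root is level 0 and the size-1 base case is level 11 (the tree spans levels 0 through 11, i.e. 12 levels counting the root), so the depth is the number of divisions: log_7(1977326743) = 11

The recursion tree depth is log_7(1977326743) = 11. At each level, the problem size is divided by 7, so it takes 11 divisions to reduce to a base case of size 1. The algorithm makes 9 recursive calls at each level.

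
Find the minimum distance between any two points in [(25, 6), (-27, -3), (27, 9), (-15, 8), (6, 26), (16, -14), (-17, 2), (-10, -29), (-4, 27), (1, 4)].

Computing all pairwise distances among 10 points:

d((25, 6), (-27, -3)) = 52.7731
d((25, 6), (27, 9)) = 3.6056 <-- minimum
d((25, 6), (-15, 8)) = 40.05
d((25, 6), (6, 26)) = 27.5862
d((25, 6), (16, -14)) = 21.9317
d((25, 6), (-17, 2)) = 42.19
d((25, 6), (-10, -29)) = 49.4975
d((25, 6), (-4, 27)) = 35.805
d((25, 6), (1, 4)) = 24.0832
d((-27, -3), (27, 9)) = 55.3173
d((-27, -3), (-15, 8)) = 16.2788
d((-27, -3), (6, 26)) = 43.9318
d((-27, -3), (16, -14)) = 44.3847
d((-27, -3), (-17, 2)) = 11.1803
d((-27, -3), (-10, -29)) = 31.0644
d((-27, -3), (-4, 27)) = 37.8021
d((-27, -3), (1, 4)) = 28.8617
d((27, 9), (-15, 8)) = 42.0119
d((27, 9), (6, 26)) = 27.0185
d((27, 9), (16, -14)) = 25.4951
d((27, 9), (-17, 2)) = 44.5533
d((27, 9), (-10, -29)) = 53.0377
d((27, 9), (-4, 27)) = 35.8469
d((27, 9), (1, 4)) = 26.4764
d((-15, 8), (6, 26)) = 27.6586
d((-15, 8), (16, -14)) = 38.0132
d((-15, 8), (-17, 2)) = 6.3246
d((-15, 8), (-10, -29)) = 37.3363
d((-15, 8), (-4, 27)) = 21.9545
d((-15, 8), (1, 4)) = 16.4924
d((6, 26), (16, -14)) = 41.2311
d((6, 26), (-17, 2)) = 33.2415
d((6, 26), (-10, -29)) = 57.28
d((6, 26), (-4, 27)) = 10.0499
d((6, 26), (1, 4)) = 22.561
d((16, -14), (-17, 2)) = 36.6742
d((16, -14), (-10, -29)) = 30.0167
d((16, -14), (-4, 27)) = 45.618
d((16, -14), (1, 4)) = 23.4307
d((-17, 2), (-10, -29)) = 31.7805
d((-17, 2), (-4, 27)) = 28.178
d((-17, 2), (1, 4)) = 18.1108
d((-10, -29), (-4, 27)) = 56.3205
d((-10, -29), (1, 4)) = 34.7851
d((-4, 27), (1, 4)) = 23.5372

Closest pair: (25, 6) and (27, 9) with distance 3.6056

The closest pair is (25, 6) and (27, 9) with Euclidean distance 3.6056. For 10 points, brute-force pairwise comparison is shown above. For large n, the divide-and-conquer algorithm (sort by x, recurse on halves, check the dividing strip) achieves O(n log n).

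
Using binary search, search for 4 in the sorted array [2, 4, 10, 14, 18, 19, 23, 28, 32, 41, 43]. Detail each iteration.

Binary search for 4 in [2, 4, 10, 14, 18, 19, 23, 28, 32, 41, 43]:

lo=0, hi=10, mid=5, arr[mid]=19 -> 19 > 4, search left half
lo=0, hi=4, mid=2, arr[mid]=10 -> 10 > 4, search left half
lo=0, hi=1, mid=0, arr[mid]=2 -> 2 < 4, search right half
lo=1, hi=1, mid=1, arr[mid]=4 -> Found target at index 1!

Binary search finds 4 at index 1 after 4 comparisons. The search repeatedly halves the search space by comparing with the middle element.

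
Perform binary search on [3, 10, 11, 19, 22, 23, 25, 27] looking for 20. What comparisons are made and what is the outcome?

Binary search for 20 in [3, 10, 11, 19, 22, 23, 25, 27]:

lo=0, hi=7, mid=3, arr[mid]=19 -> 19 < 20, search right half
lo=4, hi=7, mid=5, arr[mid]=23 -> 23 > 20, search left half
lo=4, hi=4, mid=4, arr[mid]=22 -> 22 > 20, search left half
lo=4 > hi=3, target 20 not found

Binary search determines that 20 is not in the array after 3 comparisons. The search space was exhausted without finding the target.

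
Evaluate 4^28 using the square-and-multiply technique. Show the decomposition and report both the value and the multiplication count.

Computing 4^28 by squaring (build up from 4^1; each line after the first costs one multiplication):

4^1 = 4
4^2 = (4^1)^2 = 4^2 = 16
4^3 = 4 * 4^2 = 4 * 16 = 64
4^6 = (4^3)^2 = 64^2 = 4096
4^7 = 4 * 4^6 = 4 * 4096 = 16384
4^14 = (4^7)^2 = 16384^2 = 268435456
4^28 = (4^14)^2 = 268435456^2 = 72057594037927936

Result: 72057594037927936
Multiplications needed: 6 (6 lines after 4^1)

4^28 = 72057594037927936. Using exponentiation by squaring, this requires 6 multiplications. The key idea: if the exponent is even, square the half-power; if odd, multiply by the base once.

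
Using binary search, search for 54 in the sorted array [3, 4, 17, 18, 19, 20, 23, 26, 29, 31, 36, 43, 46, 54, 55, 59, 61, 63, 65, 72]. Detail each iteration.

Binary search for 54 in [3, 4, 17, 18, 19, 20, 23, 26, 29, 31, 36, 43, 46, 54, 55, 59, 61, 63, 65, 72]:

lo=0, hi=19, mid=9, arr[mid]=31 -> 31 < 54, search right half
lo=10, hi=19, mid=14, arr[mid]=55 -> 55 > 54, search left half
lo=10, hi=13, mid=11, arr[mid]=43 -> 43 < 54, search right half
lo=12, hi=13, mid=12, arr[mid]=46 -> 46 < 54, search right half
lo=13, hi=13, mid=13, arr[mid]=54 -> Found target at index 13!

Binary search finds 54 at index 13 after 5 comparisons. The search repeatedly halves the search space by comparing with the middle element.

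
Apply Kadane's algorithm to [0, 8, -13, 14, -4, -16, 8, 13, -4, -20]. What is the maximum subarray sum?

Using Kadane's algorithm on [0, 8, -13, 14, -4, -16, 8, 13, -4, -20]:

Scanning through the array:
Position 1 (value 8): max_ending_here = 8, max_so_far = 8
Position 2 (value -13): max_ending_here = -5, max_so_far = 8
Position 3 (value 14): max_ending_here = 14, max_so_far = 14
Position 4 (value -4): max_ending_here = 10, max_so_far = 14
Position 5 (value -16): max_ending_here = -6, max_so_far = 14
Position 6 (value 8): max_ending_here = 8, max_so_far = 14
Position 7 (value 13): max_ending_here = 21, max_so_far = 21
Position 8 (value -4): max_ending_here = 17, max_so_far = 21
Position 9 (value -20): max_ending_here = -3, max_so_far = 21

Maximum subarray: [8, 13]
Maximum sum: 21

The maximum subarray is [8, 13] with sum 21. This subarray runs from index 6 to index 7.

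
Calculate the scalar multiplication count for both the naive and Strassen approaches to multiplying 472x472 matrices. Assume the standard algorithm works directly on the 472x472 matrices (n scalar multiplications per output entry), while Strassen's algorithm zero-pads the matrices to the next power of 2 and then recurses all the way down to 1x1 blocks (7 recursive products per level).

Matrix multiplication for 472x472 matrices:

Strassen's algorithm requires power-of-2 dimensions. Pad 472x472 to 512x512 (next power of 2).

Standard algorithm: 472^3 = 105154048 multiplications
Strassen's algorithm: 7^(log2(512)) = 7^9 = 40353607 multiplications
Savings: 105154048 - 40353607 = 64800441 multiplications

Standard: 105154048 multiplications (472^3). Strassen: 40353607 multiplications (7^9, after padding to 512x512). Strassen reduces 8 recursive multiplications to 7 at each level.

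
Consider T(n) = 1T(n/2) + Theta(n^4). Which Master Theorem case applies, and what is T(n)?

Master Theorem for T(n) = 1T(n/2) + O(n^4):

a = 1, b = 2, c = 4
log_b(a) = log_2(1) = 0.0000

Case 3: c = 4 > log_2(1) = 0.0000
T(n) = O(n^4) = O(n^4)

For T(n) = 1T(n/2) + O(n^4): log_2(1) = 0.0000. This is Case 3 of the Master Theorem (c > log_b(a), work dominated by root), giving O(n^4).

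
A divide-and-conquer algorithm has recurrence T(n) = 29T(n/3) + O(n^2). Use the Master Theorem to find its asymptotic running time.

Master Theorem for T(n) = 29T(n/3) + O(n^2):

a = 29, b = 3, c = 2
log_b(a) = log_3(29) = 3.0650

Case 1: c = 2 < log_3(29) = 3.0650
T(n) = O(n^(log_3 29))

For T(n) = 29T(n/3) + O(n^2): log_3(29) = 3.0650. This is Case 1 of the Master Theorem (c < log_b(a), work dominated by leaves), giving O(n^(log_3 29)).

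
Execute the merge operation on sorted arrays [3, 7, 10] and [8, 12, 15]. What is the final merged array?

Merging process:

Compare 3 vs 8: take 3 from left. Merged: [3]
Compare 7 vs 8: take 7 from left. Merged: [3, 7]
Compare 10 vs 8: take 8 from right. Merged: [3, 7, 8]
Compare 10 vs 12: take 10 from left. Merged: [3, 7, 8, 10]
Append remaining from right: [12, 15]. Merged: [3, 7, 8, 10, 12, 15]

Final merged array: [3, 7, 8, 10, 12, 15]
Total comparisons: 4

The merged array is [3, 7, 8, 10, 12, 15], requiring 4 comparisons. The merge step runs in O(n) time where n is the total number of elements.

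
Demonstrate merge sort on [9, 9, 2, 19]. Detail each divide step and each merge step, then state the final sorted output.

Merge sort trace:

Split: [9, 9, 2, 19] -> [9, 9] and [2, 19]
  Split: [9, 9] -> [9] and [9]
  Merge: [9] + [9] -> [9, 9]
  Split: [2, 19] -> [2] and [19]
  Merge: [2] + [19] -> [2, 19]
Merge: [9, 9] + [2, 19] -> [2, 9, 9, 19]

Final sorted array: [2, 9, 9, 19]

The merge sort proceeds by recursively splitting the array and merging sorted halves.
After all merges, the sorted array is [2, 9, 9, 19].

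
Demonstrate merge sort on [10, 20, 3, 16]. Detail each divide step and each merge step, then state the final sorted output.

Merge sort trace:

Split: [10, 20, 3, 16] -> [10, 20] and [3, 16]
  Split: [10, 20] -> [10] and [20]
  Merge: [10] + [20] -> [10, 20]
  Split: [3, 16] -> [3] and [16]
  Merge: [3] + [16] -> [3, 16]
Merge: [10, 20] + [3, 16] -> [3, 10, 16, 20]

Final sorted array: [3, 10, 16, 20]

The merge sort proceeds by recursively splitting the array and merging sorted halves.
After all merges, the sorted array is [3, 10, 16, 20].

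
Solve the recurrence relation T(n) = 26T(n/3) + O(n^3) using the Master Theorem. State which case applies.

Master Theorem for T(n) = 26T(n/3) + O(n^3):

a = 26, b = 3, c = 3
log_b(a) = log_3(26) = 2.9656

Case 3: c = 3 > log_3(26) = 2.9656
T(n) = O(n^3) = O(n^3)

For T(n) = 26T(n/3) + O(n^3): log_3(26) = 2.9656. This is Case 3 of the Master Theorem (c > log_b(a), work dominated by root), giving O(n^3).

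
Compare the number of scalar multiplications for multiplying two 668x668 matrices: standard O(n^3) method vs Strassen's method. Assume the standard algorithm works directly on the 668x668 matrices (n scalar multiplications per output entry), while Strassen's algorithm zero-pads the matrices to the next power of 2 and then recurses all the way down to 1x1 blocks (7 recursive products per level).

Matrix multiplication for 668x668 matrices:

Strassen's algorithm requires power-of-2 dimensions. Pad 668x668 to 1024x1024 (next power of 2).

Standard algorithm: 668^3 = 298077632 multiplications
Strassen's algorithm: 7^(log2(1024)) = 7^10 = 282475249 multiplications
Savings: 298077632 - 282475249 = 15602383 multiplications

Standard: 298077632 multiplications (668^3). Strassen: 282475249 multiplications (7^10, after padding to 1024x1024). Strassen reduces 8 recursive multiplications to 7 at each level.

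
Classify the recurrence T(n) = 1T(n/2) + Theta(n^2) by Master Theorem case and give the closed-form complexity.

Master Theorem for T(n) = 1T(n/2) + O(n^2):

a = 1, b = 2, c = 2
log_b(a) = log_2(1) = 0.0000

Case 3: c = 2 > log_2(1) = 0.0000
T(n) = O(n^2) = O(n^2)

For T(n) = 1T(n/2) + O(n^2): log_2(1) = 0.0000. This is Case 3 of the Master Theorem (c > log_b(a), work dominated by root), giving O(n^2).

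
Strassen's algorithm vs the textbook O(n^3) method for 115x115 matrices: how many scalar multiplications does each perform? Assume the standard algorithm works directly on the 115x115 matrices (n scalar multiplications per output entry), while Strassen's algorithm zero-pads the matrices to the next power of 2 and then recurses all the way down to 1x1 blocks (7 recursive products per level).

Matrix multiplication for 115x115 matrices:

Strassen's algorithm requires power-of-2 dimensions. Pad 115x115 to 128x128 (next power of 2).

Standard algorithm: 115^3 = 1520875 multiplications
Strassen's algorithm: 7^(log2(128)) = 7^7 = 823543 multiplications
Savings: 1520875 - 823543 = 697332 multiplications

Standard: 1520875 multiplications (115^3). Strassen: 823543 multiplications (7^7, after padding to 128x128). Strassen reduces 8 recursive multiplications to 7 at each level.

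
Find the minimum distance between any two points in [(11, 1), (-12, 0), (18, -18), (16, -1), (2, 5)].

Computing all pairwise distances among 5 points:

d((11, 1), (-12, 0)) = 23.0217
d((11, 1), (18, -18)) = 20.2485
d((11, 1), (16, -1)) = 5.3852 <-- minimum
d((11, 1), (2, 5)) = 9.8489
d((-12, 0), (18, -18)) = 34.9857
d((-12, 0), (16, -1)) = 28.0179
d((-12, 0), (2, 5)) = 14.8661
d((18, -18), (16, -1)) = 17.1172
d((18, -18), (2, 5)) = 28.0179
d((16, -1), (2, 5)) = 15.2315

Closest pair: (11, 1) and (16, -1) with distance 5.3852

The closest pair is (11, 1) and (16, -1) with Euclidean distance 5.3852. For 5 points, brute-force pairwise comparison is shown above. For large n, the divide-and-conquer algorithm (sort by x, recurse on halves, check the dividing strip) achieves O(n log n).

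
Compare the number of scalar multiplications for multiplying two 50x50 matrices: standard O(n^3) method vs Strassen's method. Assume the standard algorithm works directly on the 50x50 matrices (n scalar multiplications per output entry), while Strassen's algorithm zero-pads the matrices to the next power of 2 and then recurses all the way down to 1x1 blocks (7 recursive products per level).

Matrix multiplication for 50x50 matrices:

Strassen's algorithm requires power-of-2 dimensions. Pad 50x50 to 64x64 (next power of 2).

Standard algorithm: 50^3 = 125000 multiplications
Strassen's algorithm: 7^(log2(64)) = 7^6 = 117649 multiplications
Savings: 125000 - 117649 = 7351 multiplications

Standard: 125000 multiplications (50^3). Strassen: 117649 multiplications (7^6, after padding to 64x64). Strassen reduces 8 recursive multiplications to 7 at each level.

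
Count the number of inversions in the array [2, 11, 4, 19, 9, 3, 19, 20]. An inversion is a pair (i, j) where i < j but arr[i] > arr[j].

Finding inversions in [2, 11, 4, 19, 9, 3, 19, 20]:

(1, 2): arr[1]=11 > arr[2]=4
(1, 4): arr[1]=11 > arr[4]=9
(1, 5): arr[1]=11 > arr[5]=3
(2, 5): arr[2]=4 > arr[5]=3
(3, 4): arr[3]=19 > arr[4]=9
(3, 5): arr[3]=19 > arr[5]=3
(4, 5): arr[4]=9 > arr[5]=3

Total inversions: 7

The array has 7 inversion(s): (1,2), (1,4), (1,5), (2,5), (3,4), (3,5), (4,5). Each pair (i,j) satisfies i < j and arr[i] > arr[j].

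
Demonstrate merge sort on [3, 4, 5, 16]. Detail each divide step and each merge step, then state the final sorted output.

Merge sort trace:

Split: [3, 4, 5, 16] -> [3, 4] and [5, 16]
  Split: [3, 4] -> [3] and [4]
  Merge: [3] + [4] -> [3, 4]
  Split: [5, 16] -> [5] and [16]
  Merge: [5] + [16] -> [5, 16]
Merge: [3, 4] + [5, 16] -> [3, 4, 5, 16]

Final sorted array: [3, 4, 5, 16]

The merge sort proceeds by recursively splitting the array and merging sorted halves.
After all merges, the sorted array is [3, 4, 5, 16].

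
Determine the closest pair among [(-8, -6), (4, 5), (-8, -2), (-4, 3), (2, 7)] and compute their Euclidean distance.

Computing all pairwise distances among 5 points:

d((-8, -6), (4, 5)) = 16.2788
d((-8, -6), (-8, -2)) = 4.0
d((-8, -6), (-4, 3)) = 9.8489
d((-8, -6), (2, 7)) = 16.4012
d((4, 5), (-8, -2)) = 13.8924
d((4, 5), (-4, 3)) = 8.2462
d((4, 5), (2, 7)) = 2.8284 <-- minimum
d((-8, -2), (-4, 3)) = 6.4031
d((-8, -2), (2, 7)) = 13.4536
d((-4, 3), (2, 7)) = 7.2111

Closest pair: (4, 5) and (2, 7) with distance 2.8284

The closest pair is (4, 5) and (2, 7) with Euclidean distance 2.8284. For 5 points, brute-force pairwise comparison is shown above. For large n, the divide-and-conquer algorithm (sort by x, recurse on halves, check the dividing strip) achieves O(n log n).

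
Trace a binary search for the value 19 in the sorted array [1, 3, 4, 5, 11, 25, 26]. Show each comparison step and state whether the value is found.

Binary search for 19 in [1, 3, 4, 5, 11, 25, 26]:

lo=0, hi=6, mid=3, arr[mid]=5 -> 5 < 19, search right half
lo=4, hi=6, mid=5, arr[mid]=25 -> 25 > 19, search left half
lo=4, hi=4, mid=4, arr[mid]=11 -> 11 < 19, search right half
lo=5 > hi=4, target 19 not found

Binary search determines that 19 is not in the array after 3 comparisons. The search space was exhausted without finding the target.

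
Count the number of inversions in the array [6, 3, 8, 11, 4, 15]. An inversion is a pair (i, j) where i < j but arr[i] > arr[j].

Finding inversions in [6, 3, 8, 11, 4, 15]:

(0, 1): arr[0]=6 > arr[1]=3
(0, 4): arr[0]=6 > arr[4]=4
(2, 4): arr[2]=8 > arr[4]=4
(3, 4): arr[3]=11 > arr[4]=4

Total inversions: 4

The array has 4 inversion(s): (0,1), (0,4), (2,4), (3,4). Each pair (i,j) satisfies i < j and arr[i] > arr[j].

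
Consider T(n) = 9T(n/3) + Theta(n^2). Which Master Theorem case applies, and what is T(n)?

Master Theorem for T(n) = 9T(n/3) + O(n^2):

a = 9, b = 3, c = 2
log_b(a) = log_3(9) = 2.0000

Case 2: c = 2 = log_3(9) = 2.0000
T(n) = O(n^2 log n) = O(n^2 log n)

For T(n) = 9T(n/3) + O(n^2): log_3(9) = 2.0000. This is Case 2 of the Master Theorem (c = log_b(a), equal work at all levels), giving O(n^2 log n).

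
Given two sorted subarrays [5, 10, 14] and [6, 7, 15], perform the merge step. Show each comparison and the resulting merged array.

Merging process:

Compare 5 vs 6: take 5 from left. Merged: [5]
Compare 10 vs 6: take 6 from right. Merged: [5, 6]
Compare 10 vs 7: take 7 from right. Merged: [5, 6, 7]
Compare 10 vs 15: take 10 from left. Merged: [5, 6, 7, 10]
Compare 14 vs 15: take 14 from left. Merged: [5, 6, 7, 10, 14]
Append remaining from right: [15]. Merged: [5, 6, 7, 10, 14, 15]

Final merged array: [5, 6, 7, 10, 14, 15]
Total comparisons: 5

The merged array is [5, 6, 7, 10, 14, 15], requiring 5 comparisons. The merge step runs in O(n) time where n is the total number of elements.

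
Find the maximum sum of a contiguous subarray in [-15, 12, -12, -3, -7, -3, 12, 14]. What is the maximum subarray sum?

Using Kadane's algorithm on [-15, 12, -12, -3, -7, -3, 12, 14]:

Scanning through the array:
Position 1 (value 12): max_ending_here = 12, max_so_far = 12
Position 2 (value -12): max_ending_here = 0, max_so_far = 12
Position 3 (value -3): max_ending_here = -3, max_so_far = 12
Position 4 (value -7): max_ending_here = -7, max_so_far = 12
Position 5 (value -3): max_ending_here = -3, max_so_far = 12
Position 6 (value 12): max_ending_here = 12, max_so_far = 12
Position 7 (value 14): max_ending_here = 26, max_so_far = 26

Maximum subarray: [12, 14]
Maximum sum: 26

The maximum subarray is [12, 14] with sum 26. This subarray runs from index 6 to index 7.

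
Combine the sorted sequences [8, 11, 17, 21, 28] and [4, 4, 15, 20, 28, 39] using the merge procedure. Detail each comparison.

Merging process:

Compare 8 vs 4: take 4 from right. Merged: [4]
Compare 8 vs 4: take 4 from right. Merged: [4, 4]
Compare 8 vs 15: take 8 from left. Merged: [4, 4, 8]
Compare 11 vs 15: take 11 from left. Merged: [4, 4, 8, 11]
Compare 17 vs 15: take 15 from right. Merged: [4, 4, 8, 11, 15]
Compare 17 vs 20: take 17 from left. Merged: [4, 4, 8, 11, 15, 17]
Compare 21 vs 20: take 20 from right. Merged: [4, 4, 8, 11, 15, 17, 20]
Compare 21 vs 28: take 21 from left. Merged: [4, 4, 8, 11, 15, 17, 20, 21]
Compare 28 vs 28: take 28 from left. Merged: [4, 4, 8, 11, 15, 17, 20, 21, 28]
Append remaining from right: [28, 39]. Merged: [4, 4, 8, 11, 15, 17, 20, 21, 28, 28, 39]

Final merged array: [4, 4, 8, 11, 15, 17, 20, 21, 28, 28, 39]
Total comparisons: 9

The merged array is [4, 4, 8, 11, 15, 17, 20, 21, 28, 28, 39], requiring 9 comparisons. The merge step runs in O(n) time where n is the total number of elements.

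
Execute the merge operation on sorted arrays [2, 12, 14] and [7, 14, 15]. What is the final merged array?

Merging process:

Compare 2 vs 7: take 2 from left. Merged: [2]
Compare 12 vs 7: take 7 from right. Merged: [2, 7]
Compare 12 vs 14: take 12 from left. Merged: [2, 7, 12]
Compare 14 vs 14: take 14 from left. Merged: [2, 7, 12, 14]
Append remaining from right: [14, 15]. Merged: [2, 7, 12, 14, 14, 15]

Final merged array: [2, 7, 12, 14, 14, 15]
Total comparisons: 4

The merged array is [2, 7, 12, 14, 14, 15], requiring 4 comparisons. The merge step runs in O(n) time where n is the total number of elements.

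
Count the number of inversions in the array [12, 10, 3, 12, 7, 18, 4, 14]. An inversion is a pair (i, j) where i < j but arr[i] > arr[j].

Finding inversions in [12, 10, 3, 12, 7, 18, 4, 14]:

(0, 1): arr[0]=12 > arr[1]=10
(0, 2): arr[0]=12 > arr[2]=3
(0, 4): arr[0]=12 > arr[4]=7
(0, 6): arr[0]=12 > arr[6]=4
(1, 2): arr[1]=10 > arr[2]=3
(1, 4): arr[1]=10 > arr[4]=7
(1, 6): arr[1]=10 > arr[6]=4
(3, 4): arr[3]=12 > arr[4]=7
(3, 6): arr[3]=12 > arr[6]=4
(4, 6): arr[4]=7 > arr[6]=4
(5, 6): arr[5]=18 > arr[6]=4
(5, 7): arr[5]=18 > arr[7]=14

Total inversions: 12

The array has 12 inversion(s): (0,1), (0,2), (0,4), (0,6), (1,2), (1,4), (1,6), (3,4), (3,6), (4,6), (5,6), (5,7). Each pair (i,j) satisfies i < j and arr[i] > arr[j].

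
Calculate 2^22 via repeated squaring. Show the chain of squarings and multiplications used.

Computing 2^22 by squaring (build up from 2^1; each line after the first costs one multiplication):

2^1 = 2
2^2 = (2^1)^2 = 2^2 = 4
2^4 = (2^2)^2 = 4^2 = 16
2^5 = 2 * 2^4 = 2 * 16 = 32
2^10 = (2^5)^2 = 32^2 = 1024
2^11 = 2 * 2^10 = 2 * 1024 = 2048
2^22 = (2^11)^2 = 2048^2 = 4194304

Result: 4194304
Multiplications needed: 6 (6 lines after 2^1)

2^22 = 4194304. Using exponentiation by squaring, this requires 6 multiplications. The key idea: if the exponent is even, square the half-power; if odd, multiply by the base once.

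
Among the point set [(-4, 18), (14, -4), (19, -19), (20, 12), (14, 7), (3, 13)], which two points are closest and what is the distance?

Computing all pairwise distances among 6 points:

d((-4, 18), (14, -4)) = 28.4253
d((-4, 18), (19, -19)) = 43.566
d((-4, 18), (20, 12)) = 24.7386
d((-4, 18), (14, 7)) = 21.095
d((-4, 18), (3, 13)) = 8.6023
d((14, -4), (19, -19)) = 15.8114
d((14, -4), (20, 12)) = 17.088
d((14, -4), (14, 7)) = 11.0
d((14, -4), (3, 13)) = 20.2485
d((19, -19), (20, 12)) = 31.0161
d((19, -19), (14, 7)) = 26.4764
d((19, -19), (3, 13)) = 35.7771
d((20, 12), (14, 7)) = 7.8102 <-- minimum
d((20, 12), (3, 13)) = 17.0294
d((14, 7), (3, 13)) = 12.53

Closest pair: (20, 12) and (14, 7) with distance 7.8102

The closest pair is (20, 12) and (14, 7) with Euclidean distance 7.8102. For 6 points, brute-force pairwise comparison is shown above. For large n, the divide-and-conquer algorithm (sort by x, recurse on halves, check the dividing strip) achieves O(n log n).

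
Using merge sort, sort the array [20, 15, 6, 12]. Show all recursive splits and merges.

Merge sort trace:

Split: [20, 15, 6, 12] -> [20, 15] and [6, 12]
  Split: [20, 15] -> [20] and [15]
  Merge: [20] + [15] -> [15, 20]
  Split: [6, 12] -> [6] and [12]
  Merge: [6] + [12] -> [6, 12]
Merge: [15, 20] + [6, 12] -> [6, 12, 15, 20]

Final sorted array: [6, 12, 15, 20]

The merge sort proceeds by recursively splitting the array and merging sorted halves.
After all merges, the sorted array is [6, 12, 15, 20].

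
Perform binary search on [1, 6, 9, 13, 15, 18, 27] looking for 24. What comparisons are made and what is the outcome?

Binary search for 24 in [1, 6, 9, 13, 15, 18, 27]:

lo=0, hi=6, mid=3, arr[mid]=13 -> 13 < 24, search right half
lo=4, hi=6, mid=5, arr[mid]=18 -> 18 < 24, search right half
lo=6, hi=6, mid=6, arr[mid]=27 -> 27 > 24, search left half
lo=6 > hi=5, target 24 not found

Binary search determines that 24 is not in the array after 3 comparisons. The search space was exhausted without finding the target.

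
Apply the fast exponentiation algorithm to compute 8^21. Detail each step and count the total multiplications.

Computing 8^21 by squaring (build up from 8^1; each line after the first costs one multiplication):

8^1 = 8
8^2 = (8^1)^2 = 8^2 = 64
8^4 = (8^2)^2 = 64^2 = 4096
8^5 = 8 * 8^4 = 8 * 4096 = 32768
8^10 = (8^5)^2 = 32768^2 = 1073741824
8^20 = (8^10)^2 = 1073741824^2 = 1152921504606846976
8^21 = 8 * 8^20 = 8 * 1152921504606846976 = 9223372036854775808

Result: 9223372036854775808
Multiplications needed: 6 (6 lines after 8^1)

8^21 = 9223372036854775808. Using exponentiation by squaring, this requires 6 multiplications. The key idea: if the exponent is even, square the half-power; if odd, multiply by the base once.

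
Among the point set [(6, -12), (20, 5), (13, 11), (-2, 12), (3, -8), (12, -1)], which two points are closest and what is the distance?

Computing all pairwise distances among 6 points:

d((6, -12), (20, 5)) = 22.0227
d((6, -12), (13, 11)) = 24.0416
d((6, -12), (-2, 12)) = 25.2982
d((6, -12), (3, -8)) = 5.0 <-- minimum
d((6, -12), (12, -1)) = 12.53
d((20, 5), (13, 11)) = 9.2195
d((20, 5), (-2, 12)) = 23.0868
d((20, 5), (3, -8)) = 21.4009
d((20, 5), (12, -1)) = 10.0
d((13, 11), (-2, 12)) = 15.0333
d((13, 11), (3, -8)) = 21.4709
d((13, 11), (12, -1)) = 12.0416
d((-2, 12), (3, -8)) = 20.6155
d((-2, 12), (12, -1)) = 19.105
d((3, -8), (12, -1)) = 11.4018

Closest pair: (6, -12) and (3, -8) with distance 5.0

The closest pair is (6, -12) and (3, -8) with Euclidean distance 5.0. For 6 points, brute-force pairwise comparison is shown above. For large n, the divide-and-conquer algorithm (sort by x, recurse on halves, check the dividing strip) achieves O(n log n).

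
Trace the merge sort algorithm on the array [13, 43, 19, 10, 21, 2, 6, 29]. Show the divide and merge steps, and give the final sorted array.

Merge sort trace:

Split: [13, 43, 19, 10, 21, 2, 6, 29] -> [13, 43, 19, 10] and [21, 2, 6, 29]
  Split: [13, 43, 19, 10] -> [13, 43] and [19, 10]
    Split: [13, 43] -> [13] and [43]
    Merge: [13] + [43] -> [13, 43]
    Split: [19, 10] -> [19] and [10]
    Merge: [19] + [10] -> [10, 19]
  Merge: [13, 43] + [10, 19] -> [10, 13, 19, 43]
  Split: [21, 2, 6, 29] -> [21, 2] and [6, 29]
    Split: [21, 2] -> [21] and [2]
    Merge: [21] + [2] -> [2, 21]
    Split: [6, 29] -> [6] and [29]
    Merge: [6] + [29] -> [6, 29]
  Merge: [2, 21] + [6, 29] -> [2, 6, 21, 29]
Merge: [10, 13, 19, 43] + [2, 6, 21, 29] -> [2, 6, 10, 13, 19, 21, 29, 43]

Final sorted array: [2, 6, 10, 13, 19, 21, 29, 43]

The merge sort proceeds by recursively splitting the array and merging sorted halves.
After all merges, the sorted array is [2, 6, 10, 13, 19, 21, 29, 43].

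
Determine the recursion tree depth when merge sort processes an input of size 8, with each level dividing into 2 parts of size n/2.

For divide and conquer with division factor 2:

Problem sizes at each level:
Level 0: 8
Level 1: 4
Level 2: 2
Level 3: 1

The root is level 0 and the size-1 base case is level 3 (the tree spans levels 0 through 3, i.e. 4 levels counting the root), so the depth is the number of divisions: log_2(8) = 3

The recursion tree depth is log_2(8) = 3. At each level, the problem size is divided by 2, so it takes 3 divisions to reduce to a base case of size 1. The algorithm makes 2 recursive calls at each level.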